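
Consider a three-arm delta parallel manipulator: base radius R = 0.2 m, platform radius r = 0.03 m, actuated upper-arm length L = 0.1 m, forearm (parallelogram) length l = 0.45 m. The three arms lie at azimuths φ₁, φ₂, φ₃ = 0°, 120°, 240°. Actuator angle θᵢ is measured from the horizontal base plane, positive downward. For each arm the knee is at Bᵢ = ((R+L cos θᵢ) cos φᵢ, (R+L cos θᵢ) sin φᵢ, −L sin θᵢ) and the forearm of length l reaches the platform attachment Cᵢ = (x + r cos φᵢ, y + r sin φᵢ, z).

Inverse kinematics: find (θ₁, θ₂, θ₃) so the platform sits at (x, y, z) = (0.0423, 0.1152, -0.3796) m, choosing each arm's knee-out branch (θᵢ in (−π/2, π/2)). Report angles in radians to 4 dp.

θ₁ = 0.0873, θ₂ = -0.1744, θ₃ = 1.0473

rotate P by −φ1: (0.0423, 0.1152, -0.3796)
  A cos θ + B sin θ = C:  0.1277·cos θ + -0.3796·sin θ = 0.0941
  θ1 = atan2(B,A) + arccos(C/0.4005) = 0.0873
φ2=120.0° → target in arm frame (0.0786, -0.0942)
  A=0.0914, B=-0.3796, C=(l²−L²−A²−y'²−z²)/(2L)=0.1559
  γ=atan2(-0.3796,0.0914)=-1.3346;  ψ=arccos(0.3992)=1.1602;  θ2=γ+ψ≈-0.1744
rotate P by −φ3: (-0.1209, -0.0210, -0.3796)
  e−x'=0.2909;  (l²−L²−(e−x')²−y'²−z²)/2L = -0.1833
  √(A²+B²)=0.4783;  θ3 = -0.9169+1.9642 ≈ 1.0473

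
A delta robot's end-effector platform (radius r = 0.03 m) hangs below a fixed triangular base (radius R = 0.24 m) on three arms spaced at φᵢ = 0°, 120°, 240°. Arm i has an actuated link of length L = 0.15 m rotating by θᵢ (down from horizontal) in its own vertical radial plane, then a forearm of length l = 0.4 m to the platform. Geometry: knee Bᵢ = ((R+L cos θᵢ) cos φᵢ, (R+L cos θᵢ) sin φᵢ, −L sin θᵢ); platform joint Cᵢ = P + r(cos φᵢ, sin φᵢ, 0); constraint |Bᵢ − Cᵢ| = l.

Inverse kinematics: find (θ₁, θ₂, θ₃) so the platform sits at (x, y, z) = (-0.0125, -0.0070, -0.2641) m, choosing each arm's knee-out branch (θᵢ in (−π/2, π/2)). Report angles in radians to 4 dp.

arm 1 (φ=0.0°): x'=-0.0125, y'=-0.0070
  A=0.2225, B=-0.2641, C=(l²−L²−A²−y'²−z²)/(2L)=0.0607
  θ1 = atan2(B,A) + arccos(C/0.3453) = 0.5236
rotate P by −φ2: (0.0002, 0.0143, -0.2641)
  A cos θ + B sin θ = C:  0.2098·cos θ + -0.2641·sin θ = 0.0784
  θ2 = atan2(B,A) + arccos(C/0.3373) = 0.4367
arm 3 (φ=240.0°): x'=0.0123, y'=-0.0073
  A cos θ + B sin θ = C:  0.1977·cos θ + -0.2641·sin θ = 0.0954
  θ3 = atan2(B,A) + arccos(C/0.3299) = 0.3492

θ₁ = 0.5236, θ₂ = 0.4367, θ₃ = 0.3492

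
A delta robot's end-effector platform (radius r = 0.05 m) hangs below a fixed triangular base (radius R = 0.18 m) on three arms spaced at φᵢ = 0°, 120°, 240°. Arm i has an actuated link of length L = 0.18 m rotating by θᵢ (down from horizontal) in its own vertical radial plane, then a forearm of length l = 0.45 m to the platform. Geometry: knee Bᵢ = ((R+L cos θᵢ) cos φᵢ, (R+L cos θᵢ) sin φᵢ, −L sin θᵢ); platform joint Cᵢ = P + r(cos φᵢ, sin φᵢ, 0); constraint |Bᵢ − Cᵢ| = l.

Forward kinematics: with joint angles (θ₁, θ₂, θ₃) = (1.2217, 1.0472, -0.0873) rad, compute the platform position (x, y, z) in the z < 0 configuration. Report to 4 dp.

(-0.1384, -0.1703, -0.4233)

arm 1 at φ=0.0°: e+L cos θ1 = 0.1916;  O1 = (0.1916, 0.0000, -0.1691)
O2 = (0.2200·cos120.0°, 0.2200·sin120.0°, -0.1559) = (-0.1100, 0.1905, -0.1559)
arm 3 at φ=240.0°: e+L cos θ3 = 0.3093;  O3 = (-0.1547, -0.2679, 0.0157)
eliminate P² terms by subtracting sphere 1 from 2 and 3
plane₁₂: -0.6031x+0.3811y+0.0265z = 0.0074
Cramer: x(z) = -0.0266+0.2642z;  y(z) = -0.0227+0.3486z
sphere 1 gives Az²+Bz+C=0 with A=1.1913, B=0.2072, C=-0.1258;  B²−4AC=0.6422;  roots -0.4233, 0.2494;  negative root z = -0.4233
x = -0.1384, y = -0.1703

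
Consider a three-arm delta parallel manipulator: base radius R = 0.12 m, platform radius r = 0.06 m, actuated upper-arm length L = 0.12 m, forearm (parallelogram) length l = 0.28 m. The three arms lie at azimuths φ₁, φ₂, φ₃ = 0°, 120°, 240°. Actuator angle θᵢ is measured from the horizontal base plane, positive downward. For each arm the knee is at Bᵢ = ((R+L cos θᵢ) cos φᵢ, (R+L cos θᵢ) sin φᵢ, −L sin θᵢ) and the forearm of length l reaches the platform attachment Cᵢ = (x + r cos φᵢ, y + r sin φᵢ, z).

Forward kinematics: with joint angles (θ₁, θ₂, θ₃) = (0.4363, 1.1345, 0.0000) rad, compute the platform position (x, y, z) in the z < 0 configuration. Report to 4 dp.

arm 1 at φ=0.0°: e+L cos θ1 = 0.1688;  centre 1 = (0.1688, 0.0000, -0.0507)
arm 2 at φ=120.0°: e+L cos θ2 = 0.1107;  centre 2 = (-0.0554, 0.0959, -0.1088)
φ3=240.0°: virtual centre (-0.0900, -0.1559, 0.0000), radius l
subtract pairs → two planes through P
[-0.4482 0.1918 -0.1161]·P = -0.0070;  [-0.5175 -0.3118 0.1014]·P = 0.0013
det = 0.2390;  x = 0.0080+-0.0701z,  y = -0.0176+0.4416z
into |P−centre ₁|² = l²: 1.2000z² + 0.1084z + -0.0497 = 0;  Δ = 0.2502;  z = -0.2536 or 0.1633 → z<0 root = -0.2536
x = 0.0258, y = -0.1296

(0.0258, -0.1296, -0.2536)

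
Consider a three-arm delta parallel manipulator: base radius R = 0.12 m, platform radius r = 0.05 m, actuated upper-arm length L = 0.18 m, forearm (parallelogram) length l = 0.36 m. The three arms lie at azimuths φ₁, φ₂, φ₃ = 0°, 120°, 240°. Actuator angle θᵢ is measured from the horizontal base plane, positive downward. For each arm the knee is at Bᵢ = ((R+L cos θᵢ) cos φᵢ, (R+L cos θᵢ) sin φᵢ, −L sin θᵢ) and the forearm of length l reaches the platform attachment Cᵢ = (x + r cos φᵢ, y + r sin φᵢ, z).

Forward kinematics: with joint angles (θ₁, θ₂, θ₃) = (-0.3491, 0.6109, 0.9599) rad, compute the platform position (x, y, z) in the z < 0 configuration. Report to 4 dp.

φ1=0.0°: virtual centre (0.2391, 0.0000, 0.0616), radius l
arm 2 at φ=120.0°: (R−r)+L cos θ2 = 0.2174;  S2 = (-0.1087, 0.1883, -0.1032)
φ3=240.0°: virtual centre (-0.0866, -0.1500, -0.1474), radius l
eliminate P² terms by subtracting sphere 1 from 2 and 3
linear system: -0.6957x+0.3766y = -0.0030−-0.3296z; -0.6515x+-0.3001y = -0.0092−-0.4180z
det = 0.4542;  x = 0.0097+-0.5645z,  y = 0.0098+-0.1675z
sphere 1 gives Az²+Bz+C=0 with A=1.3467, B=0.1327, C=-0.0731;  B²−4AC=0.4111;  roots -0.2873, 0.1888;  negative root z = -0.2873
x = 0.1718, y = 0.0579

(0.1718, 0.0579, -0.2873)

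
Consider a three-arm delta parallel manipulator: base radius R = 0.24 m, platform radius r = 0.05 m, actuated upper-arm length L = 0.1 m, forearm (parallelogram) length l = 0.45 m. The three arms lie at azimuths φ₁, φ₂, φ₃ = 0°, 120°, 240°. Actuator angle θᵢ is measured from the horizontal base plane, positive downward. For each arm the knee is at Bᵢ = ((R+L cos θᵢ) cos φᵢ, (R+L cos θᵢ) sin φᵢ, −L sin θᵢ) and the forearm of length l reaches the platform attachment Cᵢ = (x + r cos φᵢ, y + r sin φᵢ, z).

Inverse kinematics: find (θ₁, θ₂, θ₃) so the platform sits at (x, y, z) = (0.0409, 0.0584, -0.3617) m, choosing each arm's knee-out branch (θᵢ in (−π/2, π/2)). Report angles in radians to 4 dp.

rotate P by −φ1: (0.0409, 0.0584, -0.3617)
  e−x'=0.1491;  (l²−L²−(e−x')²−y'²−z²)/2L = 0.1802
  θ1 = atan2(B,A) + arccos(C/0.3912) = -0.0876
φ2=120.0° → target in arm frame (0.0301, -0.0646)
  e−x'=0.1599;  (l²−L²−(e−x')²−y'²−z²)/2L = 0.1597
  √(A²+B²)=0.3955;  θ2 = -1.1546+1.1551 ≈ 0.0005
φ3=240.0° → target in arm frame (-0.0710, 0.0062)
  e−x'=0.2610;  (l²−L²−(e−x')²−y'²−z²)/2L = -0.0325
  √(A²+B²)=0.4461;  θ3 = -0.9457+1.6437 ≈ 0.6980

θ₁ = -0.0876, θ₂ = 0.0005, θ₃ = 0.6980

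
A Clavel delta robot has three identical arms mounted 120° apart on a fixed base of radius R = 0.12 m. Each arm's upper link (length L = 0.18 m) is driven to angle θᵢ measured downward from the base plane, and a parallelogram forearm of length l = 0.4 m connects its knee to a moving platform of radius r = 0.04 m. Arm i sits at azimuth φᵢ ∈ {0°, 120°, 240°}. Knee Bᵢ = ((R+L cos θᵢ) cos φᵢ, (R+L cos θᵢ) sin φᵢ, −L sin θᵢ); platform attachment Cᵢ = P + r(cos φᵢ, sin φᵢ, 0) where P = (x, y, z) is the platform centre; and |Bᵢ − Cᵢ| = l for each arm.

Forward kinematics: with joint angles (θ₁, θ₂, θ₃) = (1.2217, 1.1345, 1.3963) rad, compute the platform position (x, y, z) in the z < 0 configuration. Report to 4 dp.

(0.0104, 0.0497, -0.5438)

arm 1 at φ=0.0°: ρ1 = 0.1416;  O1 = (0.1416, 0.0000, -0.1691)
φ2=120.0°: virtual centre (-0.0780, 0.1352, -0.1631), radius l
arm 3 at φ=240.0°: ρ3 = 0.1113;  O3 = (-0.0556, -0.0963, -0.1773)
eliminate P² terms by subtracting sphere 1 from 2 and 3
[-0.4392 0.2703 0.0120]·P = 0.0023;  [-0.3944 -0.1927 -0.0162]·P = -0.0049
Cramer: x(z) = 0.0045-0.0109z;  y(z) = 0.0159-0.0621z
sphere 1 gives Az²+Bz+C=0 with A=1.0040, B=0.3393, C=-0.1124;  B²−4AC=0.5663;  roots -0.5438, 0.2058;  negative root z = -0.5438
x = 0.0104, y = 0.0497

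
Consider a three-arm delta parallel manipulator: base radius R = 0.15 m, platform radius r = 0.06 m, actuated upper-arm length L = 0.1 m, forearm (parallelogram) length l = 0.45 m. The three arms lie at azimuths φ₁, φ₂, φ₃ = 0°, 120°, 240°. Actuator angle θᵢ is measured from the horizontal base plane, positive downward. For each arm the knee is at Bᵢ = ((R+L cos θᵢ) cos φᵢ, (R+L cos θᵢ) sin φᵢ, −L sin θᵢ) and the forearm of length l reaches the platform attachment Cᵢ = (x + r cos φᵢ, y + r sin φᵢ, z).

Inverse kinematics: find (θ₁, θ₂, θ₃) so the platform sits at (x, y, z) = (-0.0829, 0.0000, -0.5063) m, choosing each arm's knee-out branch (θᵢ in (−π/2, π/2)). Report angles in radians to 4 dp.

arm 1 (φ=0.0°): x'=-0.0829, y'=0.0000
  A=0.1729, B=-0.5063, C=(l²−L²−A²−y'²−z²)/(2L)=-0.4687
  θ1 = atan2(B,A) + arccos(C/0.5350) = 1.3966
rotate P by −φ2: (0.0414, 0.0718, -0.5063)
  e−x'=0.0486;  (l²−L²−(e−x')²−y'²−z²)/2L = -0.3568
  γ=atan2(-0.5063,0.0486)=-1.4752;  ψ=arccos(-0.7014)=2.3482;  θ2=γ+ψ≈0.8730
arm 3 (φ=240.0°): x'=0.0415, y'=-0.0718
  A=0.0485, B=-0.5063, C=(l²−L²−A²−y'²−z²)/(2L)=-0.3568
  √(A²+B²)=0.5086;  θ3 = -1.4752+2.3482 ≈ 0.8730

θ₁ = 1.3966, θ₂ = 0.8730, θ₃ = 0.8730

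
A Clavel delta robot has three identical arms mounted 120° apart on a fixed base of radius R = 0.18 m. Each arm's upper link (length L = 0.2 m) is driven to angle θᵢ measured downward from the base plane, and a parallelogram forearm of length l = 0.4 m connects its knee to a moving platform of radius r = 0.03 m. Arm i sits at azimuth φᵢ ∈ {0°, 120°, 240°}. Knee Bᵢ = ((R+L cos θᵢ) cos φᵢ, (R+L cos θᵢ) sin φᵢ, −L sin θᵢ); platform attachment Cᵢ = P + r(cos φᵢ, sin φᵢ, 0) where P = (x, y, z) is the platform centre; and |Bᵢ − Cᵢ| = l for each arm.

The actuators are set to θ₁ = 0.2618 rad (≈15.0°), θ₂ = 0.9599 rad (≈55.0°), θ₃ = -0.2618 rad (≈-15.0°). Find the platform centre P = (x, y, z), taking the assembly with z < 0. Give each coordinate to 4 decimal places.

φ1=0.0°: virtual centre (0.3432, 0.0000, -0.0518), radius l
centre 2 = (0.2647·cos120.0°, 0.2647·sin120.0°, -0.1638) = (-0.1324, 0.2293, -0.1638)
φ3=240.0°: virtual centre (-0.1716, -0.2972, 0.0518), radius l
subtract pairs → two planes through P
linear system: -0.9511x+0.4585y = -0.0235−-0.2241z; -1.0296x+-0.5944y = 0.0000−0.2071z
det = 1.0374;  x = 0.0135+-0.0369z,  y = -0.0234+0.4123z
into |P−centre ₁|² = l²: 1.1713z² + 0.1086z + -0.0481 = 0;  Δ = 0.2370;  z = -0.2542 or 0.1615 → z<0 root = -0.2542
x = 0.0229, y = -0.1282

(0.0229, -0.1282, -0.2542)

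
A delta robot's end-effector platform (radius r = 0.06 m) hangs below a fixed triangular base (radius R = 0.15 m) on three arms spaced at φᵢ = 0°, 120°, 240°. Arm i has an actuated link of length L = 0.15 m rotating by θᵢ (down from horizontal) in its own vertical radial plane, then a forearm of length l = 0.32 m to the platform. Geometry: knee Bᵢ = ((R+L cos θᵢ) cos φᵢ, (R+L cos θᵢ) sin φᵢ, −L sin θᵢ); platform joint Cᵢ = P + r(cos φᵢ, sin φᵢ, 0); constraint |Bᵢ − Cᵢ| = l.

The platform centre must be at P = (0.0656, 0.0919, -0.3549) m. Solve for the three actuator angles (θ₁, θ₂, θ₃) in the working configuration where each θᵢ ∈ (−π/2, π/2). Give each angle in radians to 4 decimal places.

rotate P by −φ1: (0.0656, 0.0919, -0.3549)
  A cos θ + B sin θ = C:  0.0244·cos θ + -0.3549·sin θ = -0.1836
  √(A²+B²)=0.3557;  θ1 = -1.5022+2.1133 ≈ 0.6111
φ2=120.0° → target in arm frame (0.0468, -0.1028)
  e−x'=0.0432;  (l²−L²−(e−x')²−y'²−z²)/2L = -0.1949
  √(A²+B²)=0.3575;  θ2 = -1.4496+2.1475 ≈ 0.6978
arm 3 (φ=240.0°): x'=-0.1124, y'=0.0109
  A cos θ + B sin θ = C:  0.2024·cos θ + -0.3549·sin θ = -0.2904
  θ3 = atan2(B,A) + arccos(C/0.4086) = 1.3091

θ₁ = 0.6111, θ₂ = 0.6978, θ₃ = 1.3091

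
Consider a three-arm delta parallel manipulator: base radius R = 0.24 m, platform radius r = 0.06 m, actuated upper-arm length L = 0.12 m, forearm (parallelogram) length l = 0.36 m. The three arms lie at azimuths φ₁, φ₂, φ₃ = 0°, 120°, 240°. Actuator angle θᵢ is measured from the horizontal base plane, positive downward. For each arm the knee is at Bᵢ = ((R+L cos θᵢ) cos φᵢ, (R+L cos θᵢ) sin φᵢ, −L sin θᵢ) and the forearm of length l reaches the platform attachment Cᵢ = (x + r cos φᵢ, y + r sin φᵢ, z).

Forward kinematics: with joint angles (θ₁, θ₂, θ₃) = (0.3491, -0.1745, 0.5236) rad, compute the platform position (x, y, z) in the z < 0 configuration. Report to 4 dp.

(-0.0100, 0.0420, -0.2312)

φ1=0.0°: virtual centre (0.2928, 0.0000, -0.0410), radius l
O2 = (0.2982·cos120.0°, 0.2982·sin120.0°, 0.0208) = (-0.1491, 0.2582, 0.0208)
arm 3 at φ=240.0°: e+L cos θ3 = 0.2839;  O3 = (-0.1420, -0.2459, -0.0600)
|O₂|²−|O₁|² = 0.0019;  |O₃|²−|O₁|² = -0.0032
linear system: -0.8837x+0.5165y = 0.0019−0.1238z; -0.8694x+-0.4918y = -0.0032−-0.0379z
Cramer: x(z) = 0.0008+0.0467z;  y(z) = 0.0051-0.1597z
sphere 1 gives Az²+Bz+C=0 with A=1.0277, B=0.0532, C=-0.0426;  B²−4AC=0.1781;  roots -0.2312, 0.1794;  negative root z = -0.2312
x = -0.0100, y = 0.0420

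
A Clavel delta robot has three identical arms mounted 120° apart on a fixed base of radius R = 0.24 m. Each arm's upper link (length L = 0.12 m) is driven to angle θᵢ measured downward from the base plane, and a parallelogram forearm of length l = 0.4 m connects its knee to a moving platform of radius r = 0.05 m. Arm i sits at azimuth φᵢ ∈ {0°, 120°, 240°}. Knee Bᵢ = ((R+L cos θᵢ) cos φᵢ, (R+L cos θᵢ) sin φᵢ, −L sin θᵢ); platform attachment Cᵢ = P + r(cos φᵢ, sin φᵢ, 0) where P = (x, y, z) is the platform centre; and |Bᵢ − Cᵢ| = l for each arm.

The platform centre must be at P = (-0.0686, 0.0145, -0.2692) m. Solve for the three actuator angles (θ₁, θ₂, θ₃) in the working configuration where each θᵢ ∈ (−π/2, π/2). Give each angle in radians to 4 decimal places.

φ1=0.0° → target in arm frame (-0.0686, 0.0145)
  A cos θ + B sin θ = C:  0.2586·cos θ + -0.2692·sin θ = 0.0252
  γ=atan2(-0.2692,0.2586)=-0.8055;  ψ=arccos(0.0675)=1.5032;  θ1=γ+ψ≈0.6978
rotate P by −φ2: (0.0469, 0.0522, -0.2692)
  A=0.1431, B=-0.2692, C=(l²−L²−A²−y'²−z²)/(2L)=0.2080
  √(A²+B²)=0.3049;  θ2 = -1.0821+0.8200 ≈ -0.2621
arm 3 (φ=240.0°): x'=0.0217, y'=-0.0667
  e−x'=0.1683;  (l²−L²−(e−x')²−y'²−z²)/2L = 0.1682
  θ3 = atan2(B,A) + arccos(C/0.3175) = 0.0001

θ₁ = 0.6978, θ₂ = -0.2621, θ₃ = 0.0001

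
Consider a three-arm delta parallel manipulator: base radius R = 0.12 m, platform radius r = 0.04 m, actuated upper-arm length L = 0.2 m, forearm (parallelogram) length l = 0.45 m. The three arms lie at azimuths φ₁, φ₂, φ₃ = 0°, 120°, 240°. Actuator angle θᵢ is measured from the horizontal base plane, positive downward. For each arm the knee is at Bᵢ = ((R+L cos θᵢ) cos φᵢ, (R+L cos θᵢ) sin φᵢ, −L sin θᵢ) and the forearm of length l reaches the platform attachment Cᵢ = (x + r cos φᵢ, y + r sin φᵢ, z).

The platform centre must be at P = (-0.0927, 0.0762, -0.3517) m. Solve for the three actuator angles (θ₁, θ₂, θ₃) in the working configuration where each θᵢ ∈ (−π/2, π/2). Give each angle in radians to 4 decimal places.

arm 1 (φ=0.0°): x'=-0.0927, y'=0.0762
  A=0.1727, B=-0.3517, C=(l²−L²−A²−y'²−z²)/(2L)=0.0079
  γ=atan2(-0.3517,0.1727)=-1.1143;  ψ=arccos(0.0203)=1.5505;  θ1=γ+ψ≈0.4362
rotate P by −φ2: (0.1123, 0.0422, -0.3517)
  e−x'=-0.0323;  (l²−L²−(e−x')²−y'²−z²)/2L = 0.0900
  √(A²+B²)=0.3532;  θ2 = -1.6625+1.3133 ≈ -0.3492
arm 3 (φ=240.0°): x'=-0.0196, y'=-0.1184
  e−x'=0.0996;  (l²−L²−(e−x')²−y'²−z²)/2L = 0.0372
  √(A²+B²)=0.3655;  θ3 = -1.2947+1.4690 ≈ 0.1742

θ₁ = 0.4362, θ₂ = -0.3492, θ₃ = 0.1742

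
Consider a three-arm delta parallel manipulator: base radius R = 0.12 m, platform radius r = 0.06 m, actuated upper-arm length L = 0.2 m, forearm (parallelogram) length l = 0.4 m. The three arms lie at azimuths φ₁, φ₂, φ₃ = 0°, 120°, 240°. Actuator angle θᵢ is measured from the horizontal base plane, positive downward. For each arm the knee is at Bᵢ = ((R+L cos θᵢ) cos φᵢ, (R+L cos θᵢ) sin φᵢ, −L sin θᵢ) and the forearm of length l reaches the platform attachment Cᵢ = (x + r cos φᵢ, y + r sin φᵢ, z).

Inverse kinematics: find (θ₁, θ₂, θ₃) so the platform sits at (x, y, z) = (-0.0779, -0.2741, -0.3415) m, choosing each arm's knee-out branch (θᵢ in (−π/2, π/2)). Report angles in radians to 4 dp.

θ₁ = 1.0476, θ₂ = 1.3093, θ₃ = -0.2616

φ1=0.0° → target in arm frame (-0.0779, -0.2741)
  A=0.1379, B=-0.3415, C=(l²−L²−A²−y'²−z²)/(2L)=-0.2269
  γ=atan2(-0.3415,0.1379)=-1.1870;  ψ=arccos(-0.6162)=2.2346;  θ1=γ+ψ≈1.0476
arm 2 (φ=120.0°): x'=-0.1984, y'=0.2045
  e−x'=0.2584;  (l²−L²−(e−x')²−y'²−z²)/2L = -0.2631
  √(A²+B²)=0.4283;  θ2 = -0.9230+2.2323 ≈ 1.3093
arm 3 (φ=240.0°): x'=0.2763, y'=0.0696
  A=-0.2163, B=-0.3415, C=(l²−L²−A²−y'²−z²)/(2L)=-0.1207
  θ3 = atan2(B,A) + arccos(C/0.4043) = -0.2616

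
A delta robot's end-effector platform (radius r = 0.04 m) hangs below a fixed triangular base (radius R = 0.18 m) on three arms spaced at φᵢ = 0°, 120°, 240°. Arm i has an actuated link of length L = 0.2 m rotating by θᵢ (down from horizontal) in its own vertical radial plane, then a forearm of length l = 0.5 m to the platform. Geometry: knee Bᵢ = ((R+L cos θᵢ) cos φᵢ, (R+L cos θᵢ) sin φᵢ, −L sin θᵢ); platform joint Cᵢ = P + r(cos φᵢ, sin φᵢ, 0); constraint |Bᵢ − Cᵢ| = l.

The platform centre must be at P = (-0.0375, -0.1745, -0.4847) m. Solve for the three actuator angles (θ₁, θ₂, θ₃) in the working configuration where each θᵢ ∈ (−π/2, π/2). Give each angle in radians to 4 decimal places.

rotate P by −φ1: (-0.0375, -0.1745, -0.4847)
  A cos θ + B sin θ = C:  0.1775·cos θ + -0.4847·sin θ = -0.2172
  γ=atan2(-0.4847,0.1775)=-1.2198;  ψ=arccos(-0.4208)=2.0052;  θ1=γ+ψ≈0.7854
φ2=120.0° → target in arm frame (-0.1324, 0.1197)
  e−x'=0.2724;  (l²−L²−(e−x')²−y'²−z²)/2L = -0.2836
  θ2 = atan2(B,A) + arccos(C/0.5560) = 1.0473
rotate P by −φ3: (0.1699, 0.0548, -0.4847)
  A cos θ + B sin θ = C:  -0.0299·cos θ + -0.4847·sin θ = -0.0721
  √(A²+B²)=0.4856;  θ3 = -1.6323+1.7197 ≈ 0.0874

θ₁ = 0.7854, θ₂ = 1.0473, θ₃ = 0.0874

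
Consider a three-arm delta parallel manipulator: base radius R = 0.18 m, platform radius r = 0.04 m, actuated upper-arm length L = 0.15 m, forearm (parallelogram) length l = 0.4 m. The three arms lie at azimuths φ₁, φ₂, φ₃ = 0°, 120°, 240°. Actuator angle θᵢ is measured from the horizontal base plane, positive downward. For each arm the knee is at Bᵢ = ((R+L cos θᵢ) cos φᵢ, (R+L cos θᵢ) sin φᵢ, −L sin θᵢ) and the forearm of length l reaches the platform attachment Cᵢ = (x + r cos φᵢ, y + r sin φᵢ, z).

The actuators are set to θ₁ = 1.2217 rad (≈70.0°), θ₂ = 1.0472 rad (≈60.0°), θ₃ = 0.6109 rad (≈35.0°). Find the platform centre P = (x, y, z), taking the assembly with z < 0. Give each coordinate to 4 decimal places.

centre 1 = (0.1913·cos0.0°, 0.1913·sin0.0°, -0.1410) = (0.1913, 0.0000, -0.1410)
φ2=120.0°: virtual centre (-0.1075, 0.1862, -0.1299), radius l
arm 3 at φ=240.0°: ρ3 = 0.2629;  centre 3 = (-0.1314, -0.2277, -0.0860)
subtract pairs → two planes through P
linear system: -0.5976x+0.3724y = 0.0066−0.0221z; -0.6455x+-0.4553y = 0.0200−0.1098z
Cramer: x(z) = -0.0205+0.0994z;  y(z) = -0.0150+0.1002z
quadratic in z: (1.0199)z²+(0.2368)z+(-0.0951)=0, √Δ=0.6663 → z ∈ {-0.4427, 0.2105}; z = -0.4427 (taking z<0)
x = -0.0645, y = -0.0594

(-0.0645, -0.0594, -0.4427)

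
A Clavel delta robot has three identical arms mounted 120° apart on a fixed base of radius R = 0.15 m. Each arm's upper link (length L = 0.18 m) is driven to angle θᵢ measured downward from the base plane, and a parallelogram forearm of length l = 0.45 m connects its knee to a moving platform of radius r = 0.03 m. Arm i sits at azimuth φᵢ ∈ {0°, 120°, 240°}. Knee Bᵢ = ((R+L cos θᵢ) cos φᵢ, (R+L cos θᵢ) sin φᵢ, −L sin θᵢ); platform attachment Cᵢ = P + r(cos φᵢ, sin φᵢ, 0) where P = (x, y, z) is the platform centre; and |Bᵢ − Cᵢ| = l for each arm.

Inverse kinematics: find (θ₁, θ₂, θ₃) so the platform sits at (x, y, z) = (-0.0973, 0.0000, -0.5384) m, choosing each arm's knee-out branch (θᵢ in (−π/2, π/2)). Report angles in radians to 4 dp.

arm 1 (φ=0.0°): x'=-0.0973, y'=0.0000
  A=0.2173, B=-0.5384, C=(l²−L²−A²−y'²−z²)/(2L)=-0.4639
  θ1 = atan2(B,A) + arccos(C/0.5806) = 1.3092
φ2=120.0° → target in arm frame (0.0486, 0.0843)
  e−x'=0.0714;  (l²−L²−(e−x')²−y'²−z²)/2L = -0.3666
  θ2 = atan2(B,A) + arccos(C/0.5431) = 0.8727
rotate P by −φ3: (0.0487, -0.0843, -0.5384)
  A cos θ + B sin θ = C:  0.0713·cos θ + -0.5384·sin θ = -0.3666
  √(A²+B²)=0.5431;  θ3 = -1.4390+2.3117 ≈ 0.8727

θ₁ = 1.3092, θ₂ = 0.8727, θ₃ = 0.8727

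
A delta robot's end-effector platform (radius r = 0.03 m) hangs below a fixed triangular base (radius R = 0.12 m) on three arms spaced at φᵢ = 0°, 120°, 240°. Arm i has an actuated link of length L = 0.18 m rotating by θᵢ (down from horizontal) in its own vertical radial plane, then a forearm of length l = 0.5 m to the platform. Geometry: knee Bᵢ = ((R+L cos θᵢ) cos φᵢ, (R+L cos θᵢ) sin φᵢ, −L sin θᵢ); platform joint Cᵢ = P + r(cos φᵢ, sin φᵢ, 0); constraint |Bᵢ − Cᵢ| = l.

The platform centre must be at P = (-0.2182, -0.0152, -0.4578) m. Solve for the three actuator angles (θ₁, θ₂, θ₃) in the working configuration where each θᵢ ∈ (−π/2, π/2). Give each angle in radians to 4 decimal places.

φ1=0.0° → target in arm frame (-0.2182, -0.0152)
  e−x'=0.3082;  (l²−L²−(e−x')²−y'²−z²)/2L = -0.2422
  γ=atan2(-0.4578,0.3082)=-0.9783;  ψ=arccos(-0.4389)=2.0252;  θ1=γ+ψ≈1.0469
rotate P by −φ2: (0.0959, 0.1966, -0.4578)
  A cos θ + B sin θ = C:  -0.0059·cos θ + -0.4578·sin θ = -0.0852
  γ=atan2(-0.4578,-0.0059)=-1.5838;  ψ=arccos(-0.1860)=1.7579;  θ2=γ+ψ≈0.1741
φ3=240.0° → target in arm frame (0.1223, -0.1814)
  A cos θ + B sin θ = C:  -0.0323·cos θ + -0.4578·sin θ = -0.0720
  θ3 = atan2(B,A) + arccos(C/0.4589) = 0.0872

θ₁ = 1.0469, θ₂ = 0.1741, θ₃ = 0.0872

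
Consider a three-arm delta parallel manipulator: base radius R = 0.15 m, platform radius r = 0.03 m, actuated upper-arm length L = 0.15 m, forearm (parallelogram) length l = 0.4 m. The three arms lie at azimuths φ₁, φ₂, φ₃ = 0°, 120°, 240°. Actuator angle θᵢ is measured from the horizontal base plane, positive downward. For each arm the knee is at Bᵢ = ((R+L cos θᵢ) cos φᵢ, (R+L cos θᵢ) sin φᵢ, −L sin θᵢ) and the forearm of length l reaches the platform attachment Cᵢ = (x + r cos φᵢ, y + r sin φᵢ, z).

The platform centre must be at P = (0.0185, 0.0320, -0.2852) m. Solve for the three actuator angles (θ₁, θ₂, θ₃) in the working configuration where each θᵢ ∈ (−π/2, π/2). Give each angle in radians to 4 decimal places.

φ1=0.0° → target in arm frame (0.0185, 0.0320)
  A cos θ + B sin θ = C:  0.1015·cos θ + -0.2852·sin θ = 0.1494
  γ=atan2(-0.2852,0.1015)=-1.2289;  ψ=arccos(0.4937)=1.0545;  θ1=γ+ψ≈-0.1744
rotate P by −φ2: (0.0185, -0.0320, -0.2852)
  e−x'=0.1015;  (l²−L²−(e−x')²−y'²−z²)/2L = 0.1494
  √(A²+B²)=0.3027;  θ2 = -1.2288+1.0546 ≈ -0.1742
arm 3 (φ=240.0°): x'=-0.0370, y'=0.0000
  A=0.1570, B=-0.2852, C=(l²−L²−A²−y'²−z²)/(2L)=0.1051
  √(A²+B²)=0.3255;  θ3 = -1.0677+1.2421 ≈ 0.1745

θ₁ = -0.1744, θ₂ = -0.1742, θ₃ = 0.1745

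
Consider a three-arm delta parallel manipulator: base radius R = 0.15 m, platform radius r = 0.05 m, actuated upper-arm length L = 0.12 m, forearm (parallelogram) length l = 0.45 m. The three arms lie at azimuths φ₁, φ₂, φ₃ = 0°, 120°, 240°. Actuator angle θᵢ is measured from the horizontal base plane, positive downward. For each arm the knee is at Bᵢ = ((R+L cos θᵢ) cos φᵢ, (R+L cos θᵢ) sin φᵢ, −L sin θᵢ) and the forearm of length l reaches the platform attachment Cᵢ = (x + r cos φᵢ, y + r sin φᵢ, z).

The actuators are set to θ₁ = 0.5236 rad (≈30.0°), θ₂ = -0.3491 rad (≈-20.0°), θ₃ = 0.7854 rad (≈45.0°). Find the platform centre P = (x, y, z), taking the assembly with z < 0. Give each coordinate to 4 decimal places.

O1 = (0.2039·cos0.0°, 0.2039·sin0.0°, -0.0600) = (0.2039, 0.0000, -0.0600)
φ2=120.0°: virtual centre (-0.1064, 0.1843, 0.0410), radius l
φ3=240.0°: virtual centre (-0.0924, -0.1601, -0.0849), radius l
|O₂|²−|O₁|² = 0.0018;  |O₃|²−|O₁|² = -0.0038
[-0.6206 0.3685 0.2021]·P = 0.0018;  [-0.5927 -0.3202 -0.0497]·P = -0.0038
det = 0.4171;  x = 0.0020+0.1112z,  y = 0.0082+-0.3611z
into |P−O₁|² = l²: 1.1428z² + 0.0692z + -0.1581 = 0;  Δ = 0.7273;  z = -0.4034 or 0.3429 → z<0 root = -0.4034
x = -0.0429, y = 0.1539

(-0.0429, 0.1539, -0.4034)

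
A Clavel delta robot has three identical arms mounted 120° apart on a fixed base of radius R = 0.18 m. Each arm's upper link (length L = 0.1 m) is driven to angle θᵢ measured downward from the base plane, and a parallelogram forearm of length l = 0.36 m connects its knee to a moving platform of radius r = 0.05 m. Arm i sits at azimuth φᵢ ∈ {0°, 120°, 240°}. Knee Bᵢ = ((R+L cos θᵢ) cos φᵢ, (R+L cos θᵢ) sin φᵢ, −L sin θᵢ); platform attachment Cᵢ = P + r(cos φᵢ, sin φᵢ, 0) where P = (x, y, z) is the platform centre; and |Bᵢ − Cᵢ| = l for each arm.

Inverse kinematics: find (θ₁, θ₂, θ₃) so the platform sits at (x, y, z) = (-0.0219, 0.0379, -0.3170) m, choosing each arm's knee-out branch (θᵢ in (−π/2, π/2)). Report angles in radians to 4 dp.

θ₁ = 0.5237, θ₂ = 0.0869, θ₃ = 0.5236

rotate P by −φ1: (-0.0219, 0.0379, -0.3170)
  A cos θ + B sin θ = C:  0.1519·cos θ + -0.3170·sin θ = -0.0270
  θ1 = atan2(B,A) + arccos(C/0.3515) = 0.5237
arm 2 (φ=120.0°): x'=0.0438, y'=0.0000
  A=0.0862, B=-0.3170, C=(l²−L²−A²−y'²−z²)/(2L)=0.0584
  √(A²+B²)=0.3285;  θ2 = -1.3052+1.3921 ≈ 0.0869
rotate P by −φ3: (-0.0219, -0.0379, -0.3170)
  e−x'=0.1519;  (l²−L²−(e−x')²−y'²−z²)/2L = -0.0270
  θ3 = atan2(B,A) + arccos(C/0.3515) = 0.5236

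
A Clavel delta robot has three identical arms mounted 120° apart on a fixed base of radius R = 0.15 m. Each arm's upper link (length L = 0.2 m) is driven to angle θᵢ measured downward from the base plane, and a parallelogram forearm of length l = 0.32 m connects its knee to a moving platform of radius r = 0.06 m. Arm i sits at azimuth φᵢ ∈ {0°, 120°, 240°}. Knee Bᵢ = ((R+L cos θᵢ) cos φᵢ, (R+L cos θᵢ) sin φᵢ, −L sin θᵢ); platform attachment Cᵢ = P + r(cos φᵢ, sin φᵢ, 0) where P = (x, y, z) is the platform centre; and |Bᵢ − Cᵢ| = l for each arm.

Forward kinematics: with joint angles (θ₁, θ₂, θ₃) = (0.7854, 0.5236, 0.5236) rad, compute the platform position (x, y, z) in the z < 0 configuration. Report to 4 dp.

centre 1 = (0.2314·cos0.0°, 0.2314·sin0.0°, -0.1414) = (0.2314, 0.0000, -0.1414)
centre 2 = (0.2632·cos120.0°, 0.2632·sin120.0°, -0.1000) = (-0.1316, 0.2279, -0.1000)
centre 3 = (0.2632·cos240.0°, 0.2632·sin240.0°, -0.1000) = (-0.1316, -0.2279, -0.1000)
|centre ₂|²−|centre ₁|² = 0.0057;  |centre ₃|²−|centre ₁|² = 0.0057
[-0.7260 0.4559 0.0828]·P = 0.0057;  [-0.7260 -0.4559 0.0828]·P = 0.0057
Cramer: x(z) = -0.0079+0.1141z;  y(z) = 0.0000-0.0000z
quadratic in z: (1.0130)z²+(0.2282)z+(-0.0251)=0, √Δ=0.3924 → z ∈ {-0.3063, 0.0810}; z = -0.3063 (taking z<0)
x = -0.0428, y = 0.0000

(-0.0428, 0.0000, -0.3063)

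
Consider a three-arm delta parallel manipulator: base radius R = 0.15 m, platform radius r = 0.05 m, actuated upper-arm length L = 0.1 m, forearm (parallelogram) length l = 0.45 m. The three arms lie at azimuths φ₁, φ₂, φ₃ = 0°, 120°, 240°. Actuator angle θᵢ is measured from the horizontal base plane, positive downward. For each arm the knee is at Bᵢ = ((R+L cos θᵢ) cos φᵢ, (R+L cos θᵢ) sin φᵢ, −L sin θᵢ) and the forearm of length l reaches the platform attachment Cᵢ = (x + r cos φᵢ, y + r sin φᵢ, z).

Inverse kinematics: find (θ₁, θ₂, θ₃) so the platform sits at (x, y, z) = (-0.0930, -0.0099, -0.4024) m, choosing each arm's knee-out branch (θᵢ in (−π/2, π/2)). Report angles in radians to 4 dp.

θ₁ = 0.5232, θ₂ = -0.0877, θ₃ = -0.1748

φ1=0.0° → target in arm frame (-0.0930, -0.0099)
  e−x'=0.1930;  (l²−L²−(e−x')²−y'²−z²)/2L = -0.0339
  γ=atan2(-0.4024,0.1930)=-1.1236;  ψ=arccos(-0.0759)=1.6467;  θ1=γ+ψ≈0.5232
φ2=120.0° → target in arm frame (0.0379, 0.0855)
  A cos θ + B sin θ = C:  0.0621·cos θ + -0.4024·sin θ = 0.0971
  γ=atan2(-0.4024,0.0621)=-1.4177;  ψ=arccos(0.2384)=1.3301;  θ2=γ+ψ≈-0.0877
rotate P by −φ3: (0.0551, -0.0756, -0.4024)
  A cos θ + B sin θ = C:  0.0449·cos θ + -0.4024·sin θ = 0.1142
  γ=atan2(-0.4024,0.0449)=-1.4596;  ψ=arccos(0.2821)=1.2848;  θ3=γ+ψ≈-0.1748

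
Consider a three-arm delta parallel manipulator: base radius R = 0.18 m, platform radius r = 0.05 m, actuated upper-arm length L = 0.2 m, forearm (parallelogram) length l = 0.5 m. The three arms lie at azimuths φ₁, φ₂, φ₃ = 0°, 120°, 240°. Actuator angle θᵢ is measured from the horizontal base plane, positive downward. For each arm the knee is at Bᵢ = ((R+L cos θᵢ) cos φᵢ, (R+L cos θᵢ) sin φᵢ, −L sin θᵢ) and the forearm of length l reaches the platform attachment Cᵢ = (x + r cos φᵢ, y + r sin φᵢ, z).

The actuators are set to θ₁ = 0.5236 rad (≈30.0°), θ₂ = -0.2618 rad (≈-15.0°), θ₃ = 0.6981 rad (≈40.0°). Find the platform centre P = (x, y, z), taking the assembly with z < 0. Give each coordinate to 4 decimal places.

centre 1 = (0.3032·cos0.0°, 0.3032·sin0.0°, -0.1000) = (0.3032, 0.0000, -0.1000)
centre 2 = (0.3232·cos120.0°, 0.3232·sin120.0°, 0.0518) = (-0.1616, 0.2799, 0.0518)
centre 3 = (0.2832·cos240.0°, 0.2832·sin240.0°, -0.1286) = (-0.1416, -0.2453, -0.1286)
|centre ₂|²−|centre ₁|² = 0.0052;  |centre ₃|²−|centre ₁|² = -0.0052
plane₁₂: -0.9296x+0.5598y+0.3035z = 0.0052
det = 0.9540;  x = 0.0004+0.1226z,  y = 0.0099+-0.3387z
sphere 1 gives Az²+Bz+C=0 with A=1.1297, B=0.1191, C=-0.1482;  B²−4AC=0.6839;  roots -0.4187, 0.3133;  negative root z = -0.4187
x = -0.0509, y = 0.1517

(-0.0509, 0.1517, -0.4187)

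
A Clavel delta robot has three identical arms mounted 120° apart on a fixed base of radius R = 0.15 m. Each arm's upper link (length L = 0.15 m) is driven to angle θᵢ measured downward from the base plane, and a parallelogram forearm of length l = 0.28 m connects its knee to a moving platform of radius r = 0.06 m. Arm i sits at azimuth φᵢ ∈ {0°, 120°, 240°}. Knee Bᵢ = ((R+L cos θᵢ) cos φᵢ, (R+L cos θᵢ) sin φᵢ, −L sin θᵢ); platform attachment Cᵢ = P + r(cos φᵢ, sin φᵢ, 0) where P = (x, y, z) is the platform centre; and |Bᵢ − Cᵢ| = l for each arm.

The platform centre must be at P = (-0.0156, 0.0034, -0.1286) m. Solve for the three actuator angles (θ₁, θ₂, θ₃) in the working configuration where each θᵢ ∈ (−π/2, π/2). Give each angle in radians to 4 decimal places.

θ₁ = 0.0872, θ₂ = -0.2615, θ₃ = -0.1753

φ1=0.0° → target in arm frame (-0.0156, 0.0034)
  A cos θ + B sin θ = C:  0.1056·cos θ + -0.1286·sin θ = 0.0940
  γ=atan2(-0.1286,0.1056)=-0.8833;  ψ=arccos(0.5649)=0.9705;  θ1=γ+ψ≈0.0872
arm 2 (φ=120.0°): x'=0.0107, y'=0.0118
  A cos θ + B sin θ = C:  0.0793·cos θ + -0.1286·sin θ = 0.1098
  θ2 = atan2(B,A) + arccos(C/0.1511) = -0.2615
rotate P by −φ3: (0.0049, -0.0152, -0.1286)
  A=0.0851, B=-0.1286, C=(l²−L²−A²−y'²−z²)/(2L)=0.1063
  θ3 = atan2(B,A) + arccos(C/0.1542) = -0.1753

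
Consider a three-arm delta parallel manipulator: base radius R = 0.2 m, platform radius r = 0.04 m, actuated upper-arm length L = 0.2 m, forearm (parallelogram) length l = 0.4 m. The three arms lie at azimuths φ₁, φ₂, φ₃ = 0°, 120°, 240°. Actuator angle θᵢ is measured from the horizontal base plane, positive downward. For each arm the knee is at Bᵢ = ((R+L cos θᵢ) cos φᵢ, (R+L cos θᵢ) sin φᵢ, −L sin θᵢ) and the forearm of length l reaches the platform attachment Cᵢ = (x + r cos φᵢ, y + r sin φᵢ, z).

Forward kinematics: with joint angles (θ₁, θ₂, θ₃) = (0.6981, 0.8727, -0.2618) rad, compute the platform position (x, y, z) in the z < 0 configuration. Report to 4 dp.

(-0.0406, -0.1172, -0.2737)

φ1=0.0°: virtual centre (0.3132, 0.0000, -0.1286), radius l
S2 = (0.2886·cos120.0°, 0.2886·sin120.0°, -0.1532) = (-0.1443, 0.2499, -0.1532)
S3 = (0.3532·cos240.0°, 0.3532·sin240.0°, 0.0518) = (-0.1766, -0.3059, 0.0518)
|S₂|²−|S₁|² = -0.0079;  |S₃|²−|S₁|² = 0.0128
linear system: -0.9150x+0.4998y = -0.0079−-0.0493z; -0.9796x+-0.6117y = 0.0128−0.3606z
Cramer: x(z) = -0.0015+0.1430z;  y(z) = -0.0185+0.3605z
sphere 1 gives Az²+Bz+C=0 with A=1.1504, B=0.1537, C=-0.0441;  B²−4AC=0.2265;  roots -0.2737, 0.1400;  negative root z = -0.2737
x = -0.0406, y = -0.1172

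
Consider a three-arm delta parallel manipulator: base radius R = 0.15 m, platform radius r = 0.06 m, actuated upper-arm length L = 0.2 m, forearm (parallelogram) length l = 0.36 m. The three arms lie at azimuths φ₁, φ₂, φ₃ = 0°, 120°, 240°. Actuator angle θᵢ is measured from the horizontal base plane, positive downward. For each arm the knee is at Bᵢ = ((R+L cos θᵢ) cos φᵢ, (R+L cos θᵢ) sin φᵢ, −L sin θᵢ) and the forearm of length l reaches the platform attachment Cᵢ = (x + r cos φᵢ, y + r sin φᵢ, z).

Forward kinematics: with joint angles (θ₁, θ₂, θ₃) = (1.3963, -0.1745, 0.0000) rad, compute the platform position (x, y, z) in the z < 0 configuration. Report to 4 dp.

(-0.2339, 0.0158, -0.2246)

O1 = (0.1247·cos0.0°, 0.1247·sin0.0°, -0.1970) = (0.1247, 0.0000, -0.1970)
φ2=120.0°: virtual centre (-0.1435, 0.2485, 0.0347), radius l
arm 3 at φ=240.0°: ρ3 = 0.2900;  O3 = (-0.1450, -0.2511, 0.0000)
eliminate P² terms by subtracting sphere 1 from 2 and 3
plane₁₂: -0.5364x+0.4970y+0.4634z = 0.0292
Cramer: x(z) = -0.0548+0.7972z;  y(z) = -0.0004-0.0719z
sphere 1 gives Az²+Bz+C=0 with A=1.6407, B=0.1078, C=-0.0586;  B²−4AC=0.3961;  roots -0.2246, 0.1589;  negative root z = -0.2246
x = -0.2339, y = 0.0158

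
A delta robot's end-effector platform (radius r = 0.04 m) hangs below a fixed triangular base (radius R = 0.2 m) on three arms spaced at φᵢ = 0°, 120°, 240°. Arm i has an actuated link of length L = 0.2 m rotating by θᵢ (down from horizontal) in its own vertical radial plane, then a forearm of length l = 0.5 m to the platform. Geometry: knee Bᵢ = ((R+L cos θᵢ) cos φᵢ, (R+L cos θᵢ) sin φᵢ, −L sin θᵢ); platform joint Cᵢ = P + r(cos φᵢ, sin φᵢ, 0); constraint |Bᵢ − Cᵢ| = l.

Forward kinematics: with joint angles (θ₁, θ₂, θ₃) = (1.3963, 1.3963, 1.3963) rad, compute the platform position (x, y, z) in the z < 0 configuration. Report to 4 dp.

(0.0000, 0.0000, -0.6575)

centre 1 = (0.1947·cos0.0°, 0.1947·sin0.0°, -0.1970) = (0.1947, 0.0000, -0.1970)
centre 2 = (0.1947·cos120.0°, 0.1947·sin120.0°, -0.1970) = (-0.0974, 0.1686, -0.1970)
φ3=240.0°: virtual centre (-0.0974, -0.1686, -0.1970), radius l
eliminate P² terms by subtracting sphere 1 from 2 and 3
linear system: -0.5842x+0.3373y = 0.0000−0.0000z; -0.5842x+-0.3373y = 0.0000−0.0000z
det = 0.3940;  x = 0.0000+0.0000z,  y = 0.0000+0.0000z
quadratic in z: (1.0000)z²+(0.3939)z+(-0.1733)=0, √Δ=0.9210 → z ∈ {-0.6575, 0.2636}; z = -0.6575 (taking z<0)
x = 0.0000, y = 0.0000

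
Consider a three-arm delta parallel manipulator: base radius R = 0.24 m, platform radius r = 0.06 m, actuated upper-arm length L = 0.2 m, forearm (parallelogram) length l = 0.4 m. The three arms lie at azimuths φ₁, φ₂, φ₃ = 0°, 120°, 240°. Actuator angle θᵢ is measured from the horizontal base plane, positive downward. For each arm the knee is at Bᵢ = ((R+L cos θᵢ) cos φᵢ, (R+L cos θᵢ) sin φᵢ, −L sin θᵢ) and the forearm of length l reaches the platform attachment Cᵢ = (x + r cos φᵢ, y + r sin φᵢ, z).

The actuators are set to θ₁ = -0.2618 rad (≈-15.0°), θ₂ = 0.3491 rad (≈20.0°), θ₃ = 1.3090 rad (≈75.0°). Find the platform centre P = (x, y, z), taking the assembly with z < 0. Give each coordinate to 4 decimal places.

(0.1205, 0.1193, -0.2344)

centre 1 = (0.3732·cos0.0°, 0.3732·sin0.0°, 0.0518) = (0.3732, 0.0000, 0.0518)
centre 2 = (0.3679·cos120.0°, 0.3679·sin120.0°, -0.0684) = (-0.1840, 0.3186, -0.0684)
centre 3 = (0.2318·cos240.0°, 0.2318·sin240.0°, -0.1932) = (-0.1159, -0.2007, -0.1932)
subtract pairs → two planes through P
[-1.1143 0.6373 -0.2403]·P = -0.0019;  [-0.9781 -0.4014 -0.4899]·P = -0.0509
Cramer: x(z) = 0.0310-0.3817z;  y(z) = 0.0513-0.2903z
sphere 1 gives Az²+Bz+C=0 with A=1.2300, B=0.1279, C=-0.0376;  B²−4AC=0.2014;  roots -0.2344, 0.1304;  negative root z = -0.2344
x = 0.1205, y = 0.1193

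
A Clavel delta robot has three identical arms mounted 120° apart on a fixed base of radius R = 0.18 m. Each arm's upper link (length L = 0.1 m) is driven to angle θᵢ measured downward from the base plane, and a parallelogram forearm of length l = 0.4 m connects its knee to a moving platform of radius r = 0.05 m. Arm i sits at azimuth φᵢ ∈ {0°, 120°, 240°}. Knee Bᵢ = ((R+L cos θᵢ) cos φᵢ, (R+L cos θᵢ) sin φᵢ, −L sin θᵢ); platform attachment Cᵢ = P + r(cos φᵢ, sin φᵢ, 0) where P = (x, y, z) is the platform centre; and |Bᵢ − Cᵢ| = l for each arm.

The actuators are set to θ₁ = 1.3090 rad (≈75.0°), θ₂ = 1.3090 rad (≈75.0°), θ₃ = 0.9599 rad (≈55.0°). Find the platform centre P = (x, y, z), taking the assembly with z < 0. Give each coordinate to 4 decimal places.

φ1=0.0°: virtual centre (0.1559, 0.0000, -0.0966), radius l
O2 = (0.1559·cos120.0°, 0.1559·sin120.0°, -0.0966) = (-0.0779, 0.1350, -0.0966)
arm 3 at φ=240.0°: ρ3 = 0.1874;  O3 = (-0.0937, -0.1623, -0.0819)
eliminate P² terms by subtracting sphere 1 from 2 and 3
plane₁₂: -0.4676x+0.2700y+0.0000z = 0.0000
det = 0.2865;  x = -0.0077+0.0277z,  y = -0.0134+0.0479z
sphere 1 gives Az²+Bz+C=0 with A=1.0031, B=0.1829, C=-0.1237;  B²−4AC=0.5299;  roots -0.4540, 0.2717;  negative root z = -0.4540
x = -0.0203, y = -0.0351

(-0.0203, -0.0351, -0.4540)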